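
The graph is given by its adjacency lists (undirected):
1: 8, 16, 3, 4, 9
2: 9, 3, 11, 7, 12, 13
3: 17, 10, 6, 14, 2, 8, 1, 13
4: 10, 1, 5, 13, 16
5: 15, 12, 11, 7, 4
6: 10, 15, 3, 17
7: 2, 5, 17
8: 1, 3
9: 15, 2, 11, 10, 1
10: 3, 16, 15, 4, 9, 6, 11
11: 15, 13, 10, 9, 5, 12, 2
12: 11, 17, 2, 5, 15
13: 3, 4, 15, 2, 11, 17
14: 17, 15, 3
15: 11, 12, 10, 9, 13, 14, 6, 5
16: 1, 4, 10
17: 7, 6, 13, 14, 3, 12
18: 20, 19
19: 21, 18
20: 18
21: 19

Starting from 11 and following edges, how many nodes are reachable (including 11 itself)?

17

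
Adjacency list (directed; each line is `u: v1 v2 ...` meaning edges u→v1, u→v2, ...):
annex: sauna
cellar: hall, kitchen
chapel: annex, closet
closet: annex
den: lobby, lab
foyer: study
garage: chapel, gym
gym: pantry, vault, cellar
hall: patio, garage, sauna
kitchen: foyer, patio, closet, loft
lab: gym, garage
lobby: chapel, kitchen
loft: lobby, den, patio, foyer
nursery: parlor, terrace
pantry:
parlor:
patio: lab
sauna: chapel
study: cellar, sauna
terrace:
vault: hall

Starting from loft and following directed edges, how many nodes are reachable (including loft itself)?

BFS from loft visits: loft, lobby, den, patio, foyer, chapel, kitchen, lab, study, annex, closet, gym, garage, cellar, sauna, pantry, vault, hall
Reachable nodes: 18 of 21 total.

18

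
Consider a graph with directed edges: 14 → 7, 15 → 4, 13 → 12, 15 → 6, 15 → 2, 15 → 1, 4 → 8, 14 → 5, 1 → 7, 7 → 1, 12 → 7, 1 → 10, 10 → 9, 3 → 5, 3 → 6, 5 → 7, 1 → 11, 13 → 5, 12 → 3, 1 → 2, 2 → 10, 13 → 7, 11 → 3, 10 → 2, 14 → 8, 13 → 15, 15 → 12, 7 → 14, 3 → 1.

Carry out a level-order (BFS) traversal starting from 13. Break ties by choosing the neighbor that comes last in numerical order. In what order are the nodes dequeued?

13, 15, 12, 7, 5, 6, 4, 2, 1, 3, 14, 8, 10, 11, 9

Visit 13; enqueue 15, 12, 7, 5 → queue [15, 12, 7, 5]
Visit 15; enqueue 6, 4, 2, 1 → queue [12, 7, 5, 6, 4, 2, 1]
Visit 12; enqueue 3 → queue [7, 5, 6, 4, 2, 1, 3]
Visit 7; enqueue 14 → queue [5, 6, 4, 2, 1, 3, 14]
Visit 5 → queue [6, 4, 2, 1, 3, 14]
Visit 6 → queue [4, 2, 1, 3, 14]
Visit 4; enqueue 8 → queue [2, 1, 3, 14, 8]
Visit 2; enqueue 10 → queue [1, 3, 14, 8, 10]
Visit 1; enqueue 11 → queue [3, 14, 8, 10, 11]
Visit 3 → queue [14, 8, 10, 11]
Visit 14 → queue [8, 10, 11]
Visit 8 → queue [10, 11]
Visit 10; enqueue 9 → queue [11, 9]
Visit 11 → queue [9]
Visit 9 → queue []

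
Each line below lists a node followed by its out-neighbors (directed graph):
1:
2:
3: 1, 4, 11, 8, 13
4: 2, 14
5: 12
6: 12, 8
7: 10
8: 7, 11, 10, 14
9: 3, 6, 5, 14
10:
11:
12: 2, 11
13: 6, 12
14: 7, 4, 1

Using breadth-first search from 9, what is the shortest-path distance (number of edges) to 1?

2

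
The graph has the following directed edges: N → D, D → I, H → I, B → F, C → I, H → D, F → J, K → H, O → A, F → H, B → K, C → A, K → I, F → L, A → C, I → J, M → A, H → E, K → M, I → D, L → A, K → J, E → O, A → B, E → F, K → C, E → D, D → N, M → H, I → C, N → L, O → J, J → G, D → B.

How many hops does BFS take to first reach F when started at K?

Level 0: K
Level 1: C, H, I, J, M
Level 2: A, D, E, G
Level 3: B, F, N, O
Level 4: L
F first appears at level 3.

3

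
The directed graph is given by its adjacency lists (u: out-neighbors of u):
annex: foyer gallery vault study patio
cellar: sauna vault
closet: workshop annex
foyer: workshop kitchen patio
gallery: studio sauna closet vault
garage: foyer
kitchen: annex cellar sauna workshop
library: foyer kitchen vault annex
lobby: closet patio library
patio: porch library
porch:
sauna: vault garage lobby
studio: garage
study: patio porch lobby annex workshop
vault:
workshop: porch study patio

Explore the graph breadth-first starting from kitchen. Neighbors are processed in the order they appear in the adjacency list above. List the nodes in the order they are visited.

Visit kitchen; enqueue annex, cellar, sauna, workshop → queue [annex, cellar, sauna, workshop]
Visit annex; enqueue foyer, gallery, vault, study, patio → queue [cellar, sauna, workshop, foyer, gallery, vault, study, patio]
Visit cellar → queue [sauna, workshop, foyer, gallery, vault, study, patio]
Visit sauna; enqueue garage, lobby → queue [workshop, foyer, gallery, vault, study, patio, garage, lobby]
Visit workshop; enqueue porch → queue [foyer, gallery, vault, study, patio, garage, lobby, porch]
Visit foyer → queue [gallery, vault, study, patio, garage, lobby, porch]
Visit gallery; enqueue studio, closet → queue [vault, study, patio, garage, lobby, porch, studio, closet]
Visit vault → queue [study, patio, garage, lobby, porch, studio, closet]
Visit study → queue [patio, garage, lobby, porch, studio, closet]
Visit patio; enqueue library → queue [garage, lobby, porch, studio, closet, library]
Visit garage → queue [lobby, porch, studio, closet, library]
Visit lobby → queue [porch, studio, closet, library]
Visit porch → queue [studio, closet, library]
Visit studio → queue [closet, library]
Visit closet → queue [library]
Visit library → queue []

kitchen annex cellar sauna workshop foyer gallery vault study patio garage lobby porch studio closet library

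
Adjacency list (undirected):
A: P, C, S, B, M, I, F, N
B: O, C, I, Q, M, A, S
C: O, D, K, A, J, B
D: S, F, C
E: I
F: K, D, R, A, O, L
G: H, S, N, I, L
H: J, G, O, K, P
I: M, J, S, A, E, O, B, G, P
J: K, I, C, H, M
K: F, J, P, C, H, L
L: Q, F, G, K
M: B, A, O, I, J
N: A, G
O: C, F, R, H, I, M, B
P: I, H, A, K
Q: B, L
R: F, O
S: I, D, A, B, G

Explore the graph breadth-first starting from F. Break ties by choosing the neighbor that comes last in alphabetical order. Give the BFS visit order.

F -> R -> O -> L -> K -> D -> A -> M -> I -> H -> C -> B -> Q -> G -> P -> J -> S -> N -> E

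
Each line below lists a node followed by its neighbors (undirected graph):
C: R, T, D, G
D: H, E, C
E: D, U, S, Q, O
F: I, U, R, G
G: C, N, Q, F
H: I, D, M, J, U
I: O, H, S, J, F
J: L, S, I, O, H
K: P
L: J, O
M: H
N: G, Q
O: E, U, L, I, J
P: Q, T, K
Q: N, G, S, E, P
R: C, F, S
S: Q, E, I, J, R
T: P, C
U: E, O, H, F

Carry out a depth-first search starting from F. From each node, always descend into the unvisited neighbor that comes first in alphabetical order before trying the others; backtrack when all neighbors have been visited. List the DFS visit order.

Visit F
F → G
G → C
C → D
D → E
E → O
O → I
I → H
H → J
J → L
J → S
S → Q
Q → N
Q → P
P → K
P → T
S → R
H → M
H → U

F, G, C, D, E, O, I, H, J, L, S, Q, N, P, K, T, R, M, U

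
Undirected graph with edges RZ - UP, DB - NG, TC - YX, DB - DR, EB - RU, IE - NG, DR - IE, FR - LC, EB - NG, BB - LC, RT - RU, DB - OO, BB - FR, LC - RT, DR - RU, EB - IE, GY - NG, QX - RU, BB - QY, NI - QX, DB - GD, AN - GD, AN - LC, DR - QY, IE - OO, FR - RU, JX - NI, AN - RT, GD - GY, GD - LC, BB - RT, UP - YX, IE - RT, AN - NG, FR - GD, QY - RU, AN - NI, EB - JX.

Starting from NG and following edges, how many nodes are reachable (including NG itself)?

18

BFS from NG visits: NG, AN, DB, EB, GY, IE, GD, LC, NI, RT, DR, OO, JX, RU, FR, BB, QX, QY
Reachable nodes: 18 of 22 total.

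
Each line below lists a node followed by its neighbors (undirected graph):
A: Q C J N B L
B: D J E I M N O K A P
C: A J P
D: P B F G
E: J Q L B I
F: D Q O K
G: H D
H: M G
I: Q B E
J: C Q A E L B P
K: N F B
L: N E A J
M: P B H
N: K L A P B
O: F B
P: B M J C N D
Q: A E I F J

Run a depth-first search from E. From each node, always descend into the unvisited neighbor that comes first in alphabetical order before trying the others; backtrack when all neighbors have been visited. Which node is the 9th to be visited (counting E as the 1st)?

Visit E
E → B
B → A
A → C
C → J
J → L
L → N
N → K
K → F
F → D
D → G
G → H
H → M
M → P
F → O
F → Q
Q → I

Visit order: E, B, A, C, J, L, N, K, F, D, G, H, M, P, O, Q, I

F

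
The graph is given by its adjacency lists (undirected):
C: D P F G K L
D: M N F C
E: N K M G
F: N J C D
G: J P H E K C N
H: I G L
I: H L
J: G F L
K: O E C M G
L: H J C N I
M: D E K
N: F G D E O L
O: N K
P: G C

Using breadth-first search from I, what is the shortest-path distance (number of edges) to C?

2

Level 0: I
Level 1: H, L
Level 2: C, G, J, N
Level 3: D, E, F, K, O, P
Level 4: M
C first appears at level 2.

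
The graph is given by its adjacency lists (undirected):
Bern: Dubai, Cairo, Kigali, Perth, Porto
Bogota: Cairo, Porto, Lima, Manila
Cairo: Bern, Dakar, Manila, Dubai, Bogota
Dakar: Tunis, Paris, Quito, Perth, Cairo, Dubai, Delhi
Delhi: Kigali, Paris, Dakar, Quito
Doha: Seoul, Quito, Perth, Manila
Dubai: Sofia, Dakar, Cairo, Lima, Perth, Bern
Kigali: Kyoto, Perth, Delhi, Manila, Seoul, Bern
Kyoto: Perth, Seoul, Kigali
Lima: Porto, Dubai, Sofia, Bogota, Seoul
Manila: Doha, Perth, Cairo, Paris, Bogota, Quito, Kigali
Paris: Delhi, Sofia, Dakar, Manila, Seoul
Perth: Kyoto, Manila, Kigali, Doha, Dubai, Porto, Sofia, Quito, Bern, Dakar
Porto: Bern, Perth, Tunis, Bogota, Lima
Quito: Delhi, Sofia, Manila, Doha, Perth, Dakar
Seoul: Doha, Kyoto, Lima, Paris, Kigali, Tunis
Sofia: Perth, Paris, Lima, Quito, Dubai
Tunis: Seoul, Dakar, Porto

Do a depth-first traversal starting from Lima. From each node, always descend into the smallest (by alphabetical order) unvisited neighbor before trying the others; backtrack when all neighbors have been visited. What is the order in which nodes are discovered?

Lima, Bogota, Cairo, Bern, Dubai, Dakar, Delhi, Kigali, Kyoto, Perth, Doha, Manila, Paris, Seoul, Tunis, Porto, Sofia, Quito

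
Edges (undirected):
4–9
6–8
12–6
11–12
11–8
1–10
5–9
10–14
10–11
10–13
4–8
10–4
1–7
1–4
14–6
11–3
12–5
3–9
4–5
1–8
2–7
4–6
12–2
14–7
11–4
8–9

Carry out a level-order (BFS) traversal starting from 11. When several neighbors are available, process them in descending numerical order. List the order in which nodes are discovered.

11, 12, 10, 8, 4, 3, 6, 5, 2, 14, 13, 1, 9, 7

Visit 11; enqueue 12, 10, 8, 4, 3 → queue [12, 10, 8, 4, 3]
Visit 12; enqueue 6, 5, 2 → queue [10, 8, 4, 3, 6, 5, 2]
Visit 10; enqueue 14, 13, 1 → queue [8, 4, 3, 6, 5, 2, 14, 13, 1]
Visit 8; enqueue 9 → queue [4, 3, 6, 5, 2, 14, 13, 1, 9]
Visit 4 → queue [3, 6, 5, 2, 14, 13, 1, 9]
Visit 3 → queue [6, 5, 2, 14, 13, 1, 9]
Visit 6 → queue [5, 2, 14, 13, 1, 9]
Visit 5 → queue [2, 14, 13, 1, 9]
Visit 2; enqueue 7 → queue [14, 13, 1, 9, 7]
Visit 14 → queue [13, 1, 9, 7]
Visit 13 → queue [1, 9, 7]
Visit 1 → queue [9, 7]
Visit 9 → queue [7]
Visit 7 → queue []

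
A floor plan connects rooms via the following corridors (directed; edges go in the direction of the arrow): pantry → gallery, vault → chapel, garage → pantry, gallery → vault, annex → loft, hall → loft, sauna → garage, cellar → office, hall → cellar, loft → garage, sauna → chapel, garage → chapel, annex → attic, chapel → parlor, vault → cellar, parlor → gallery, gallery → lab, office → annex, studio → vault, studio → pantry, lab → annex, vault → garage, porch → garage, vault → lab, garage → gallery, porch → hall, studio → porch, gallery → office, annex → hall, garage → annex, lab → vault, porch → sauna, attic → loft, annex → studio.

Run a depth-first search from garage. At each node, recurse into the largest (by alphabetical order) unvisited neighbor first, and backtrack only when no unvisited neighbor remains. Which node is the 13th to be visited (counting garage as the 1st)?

Visit garage
garage → pantry
pantry → gallery
gallery → vault
vault → lab
lab → annex
annex → studio
studio → porch
porch → sauna
sauna → chapel
chapel → parlor
porch → hall
hall → loft
hall → cellar
cellar → office
annex → attic

Visit order: garage, pantry, gallery, vault, lab, annex, studio, porch, sauna, chapel, parlor, hall, loft, cellar, office, attic

loft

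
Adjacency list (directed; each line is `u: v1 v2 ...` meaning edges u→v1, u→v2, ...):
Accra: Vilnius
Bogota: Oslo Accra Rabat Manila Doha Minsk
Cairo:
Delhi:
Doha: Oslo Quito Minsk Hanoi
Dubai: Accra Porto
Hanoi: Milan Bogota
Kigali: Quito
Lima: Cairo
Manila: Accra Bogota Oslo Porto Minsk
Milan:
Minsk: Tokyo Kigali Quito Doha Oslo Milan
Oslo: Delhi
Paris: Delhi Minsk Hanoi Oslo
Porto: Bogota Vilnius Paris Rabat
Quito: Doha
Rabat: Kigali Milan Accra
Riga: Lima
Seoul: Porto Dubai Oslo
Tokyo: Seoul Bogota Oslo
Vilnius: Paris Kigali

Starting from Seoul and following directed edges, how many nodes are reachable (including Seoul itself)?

BFS from Seoul visits: Seoul, Porto, Dubai, Oslo, Bogota, Vilnius, Paris, Rabat, Accra, Delhi, Manila, Doha, Minsk, Kigali, Hanoi, Milan, Quito, Tokyo
Reachable nodes: 18 of 21 total.

18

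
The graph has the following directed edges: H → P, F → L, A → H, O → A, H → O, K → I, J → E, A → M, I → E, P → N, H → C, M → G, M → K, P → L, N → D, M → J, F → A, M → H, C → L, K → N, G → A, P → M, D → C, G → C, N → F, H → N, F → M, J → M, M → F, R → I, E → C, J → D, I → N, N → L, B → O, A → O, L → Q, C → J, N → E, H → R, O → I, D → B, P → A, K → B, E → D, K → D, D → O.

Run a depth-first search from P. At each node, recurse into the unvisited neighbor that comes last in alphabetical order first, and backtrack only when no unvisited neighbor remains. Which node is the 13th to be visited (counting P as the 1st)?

Visit P
P → N
N → L
L → Q
N → F
F → M
M → K
K → I
I → E
E → D
D → O
O → A
A → H
H → R
H → C
C → J
D → B
M → G

Visit order: P, N, L, Q, F, M, K, I, E, D, O, A, H, R, C, J, B, G

H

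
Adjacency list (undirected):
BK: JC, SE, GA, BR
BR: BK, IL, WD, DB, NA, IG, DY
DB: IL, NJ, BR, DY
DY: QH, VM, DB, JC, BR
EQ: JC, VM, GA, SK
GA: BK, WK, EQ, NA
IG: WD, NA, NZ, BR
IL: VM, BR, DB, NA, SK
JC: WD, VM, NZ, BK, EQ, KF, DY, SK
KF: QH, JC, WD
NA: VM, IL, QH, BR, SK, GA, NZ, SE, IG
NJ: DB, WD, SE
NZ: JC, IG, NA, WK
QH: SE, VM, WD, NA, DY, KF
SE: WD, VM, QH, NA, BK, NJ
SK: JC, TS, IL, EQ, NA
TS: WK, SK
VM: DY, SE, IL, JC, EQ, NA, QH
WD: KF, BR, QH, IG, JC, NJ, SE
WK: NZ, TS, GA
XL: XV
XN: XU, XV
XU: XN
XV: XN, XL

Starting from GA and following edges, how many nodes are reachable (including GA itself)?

20

BFS from GA visits: GA, WK, NA, EQ, BK, TS, NZ, VM, SK, SE, QH, IL, IG, BR, JC, DY, WD, NJ, KF, DB
Reachable nodes: 20 of 24 total.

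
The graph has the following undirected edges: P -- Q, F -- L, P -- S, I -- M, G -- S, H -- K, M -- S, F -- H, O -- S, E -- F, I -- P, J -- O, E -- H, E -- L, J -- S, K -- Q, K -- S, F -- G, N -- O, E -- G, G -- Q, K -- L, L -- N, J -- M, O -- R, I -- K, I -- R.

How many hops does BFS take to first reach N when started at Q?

3

Level 0: Q
Level 1: G, K, P
Level 2: E, F, H, I, L, S
Level 3: J, M, N, O, R
N first appears at level 3.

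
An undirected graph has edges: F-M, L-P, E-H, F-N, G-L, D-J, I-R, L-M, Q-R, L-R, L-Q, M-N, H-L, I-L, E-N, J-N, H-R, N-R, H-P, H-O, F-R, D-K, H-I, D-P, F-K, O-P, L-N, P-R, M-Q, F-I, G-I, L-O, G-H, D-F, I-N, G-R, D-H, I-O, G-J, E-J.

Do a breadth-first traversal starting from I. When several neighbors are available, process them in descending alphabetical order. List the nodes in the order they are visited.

I, R, O, N, L, H, G, F, Q, P, M, J, E, D, K

Visit I; enqueue R, O, N, L, H, G, F → queue [R, O, N, L, H, G, F]
Visit R; enqueue Q, P → queue [O, N, L, H, G, F, Q, P]
Visit O → queue [N, L, H, G, F, Q, P]
Visit N; enqueue M, J, E → queue [L, H, G, F, Q, P, M, J, E]
Visit L → queue [H, G, F, Q, P, M, J, E]
Visit H; enqueue D → queue [G, F, Q, P, M, J, E, D]
Visit G → queue [F, Q, P, M, J, E, D]
Visit F; enqueue K → queue [Q, P, M, J, E, D, K]
Visit Q → queue [P, M, J, E, D, K]
Visit P → queue [M, J, E, D, K]
Visit M → queue [J, E, D, K]
Visit J → queue [E, D, K]
Visit E → queue [D, K]
Visit D → queue [K]
Visit K → queue []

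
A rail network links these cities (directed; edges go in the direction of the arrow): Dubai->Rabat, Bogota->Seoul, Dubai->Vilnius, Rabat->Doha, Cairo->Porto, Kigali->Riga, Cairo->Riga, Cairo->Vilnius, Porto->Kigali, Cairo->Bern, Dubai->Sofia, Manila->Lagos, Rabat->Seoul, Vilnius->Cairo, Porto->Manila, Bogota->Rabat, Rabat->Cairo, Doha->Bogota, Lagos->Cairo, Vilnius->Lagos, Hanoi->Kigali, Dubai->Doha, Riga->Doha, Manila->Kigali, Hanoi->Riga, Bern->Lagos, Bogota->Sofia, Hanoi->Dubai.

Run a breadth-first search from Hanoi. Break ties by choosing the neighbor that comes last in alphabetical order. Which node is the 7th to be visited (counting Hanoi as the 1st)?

Sofia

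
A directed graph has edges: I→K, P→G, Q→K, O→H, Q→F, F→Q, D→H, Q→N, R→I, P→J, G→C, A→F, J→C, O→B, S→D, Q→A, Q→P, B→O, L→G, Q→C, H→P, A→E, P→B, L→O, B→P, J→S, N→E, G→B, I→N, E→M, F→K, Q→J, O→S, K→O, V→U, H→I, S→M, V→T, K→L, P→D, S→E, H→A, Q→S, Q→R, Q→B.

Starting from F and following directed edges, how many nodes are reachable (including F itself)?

BFS from F visits: F, K, Q, L, O, A, B, C, J, N, P, R, S, G, H, E, D, I, M
Reachable nodes: 19 of 22 total.

19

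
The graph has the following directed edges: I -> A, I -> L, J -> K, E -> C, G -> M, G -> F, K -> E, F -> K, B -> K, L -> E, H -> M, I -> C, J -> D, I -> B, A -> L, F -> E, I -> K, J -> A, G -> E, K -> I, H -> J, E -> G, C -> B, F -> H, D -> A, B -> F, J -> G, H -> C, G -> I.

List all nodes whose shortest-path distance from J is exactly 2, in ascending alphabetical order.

Level 0: J
Level 1: A, D, G, K
Level 2: E, F, I, L, M
Level 3: B, C, H

E, F, I, L, M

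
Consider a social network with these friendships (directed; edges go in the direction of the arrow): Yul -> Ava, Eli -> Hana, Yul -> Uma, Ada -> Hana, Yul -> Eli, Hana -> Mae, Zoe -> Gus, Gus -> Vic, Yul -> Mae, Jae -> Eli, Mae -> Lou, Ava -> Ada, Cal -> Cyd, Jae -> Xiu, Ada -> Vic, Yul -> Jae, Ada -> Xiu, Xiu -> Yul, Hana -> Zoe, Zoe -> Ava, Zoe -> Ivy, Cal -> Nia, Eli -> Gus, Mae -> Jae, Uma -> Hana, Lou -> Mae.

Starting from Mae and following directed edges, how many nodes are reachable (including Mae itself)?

14

BFS from Mae visits: Mae, Lou, Jae, Xiu, Eli, Yul, Hana, Gus, Uma, Ava, Zoe, Vic, Ada, Ivy
Reachable nodes: 14 of 17 total.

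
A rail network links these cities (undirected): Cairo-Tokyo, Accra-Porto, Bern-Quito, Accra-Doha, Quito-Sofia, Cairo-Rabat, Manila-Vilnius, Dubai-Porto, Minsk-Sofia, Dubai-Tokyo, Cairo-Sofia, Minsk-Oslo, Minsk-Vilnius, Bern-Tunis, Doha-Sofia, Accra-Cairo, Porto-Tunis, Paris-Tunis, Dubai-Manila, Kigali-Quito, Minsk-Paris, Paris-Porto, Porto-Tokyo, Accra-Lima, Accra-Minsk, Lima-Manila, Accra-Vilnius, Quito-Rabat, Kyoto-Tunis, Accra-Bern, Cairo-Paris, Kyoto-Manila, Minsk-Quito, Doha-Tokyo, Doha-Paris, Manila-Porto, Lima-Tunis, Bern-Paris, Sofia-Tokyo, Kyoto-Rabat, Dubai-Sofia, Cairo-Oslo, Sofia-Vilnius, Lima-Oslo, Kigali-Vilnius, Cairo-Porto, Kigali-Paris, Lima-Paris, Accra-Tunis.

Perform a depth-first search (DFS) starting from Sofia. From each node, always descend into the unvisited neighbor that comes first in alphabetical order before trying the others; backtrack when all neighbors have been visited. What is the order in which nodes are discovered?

Sofia, Cairo, Accra, Bern, Paris, Doha, Tokyo, Dubai, Manila, Kyoto, Rabat, Quito, Kigali, Vilnius, Minsk, Oslo, Lima, Tunis, Porto

Visit Sofia
Sofia → Cairo
Cairo → Accra
Accra → Bern
Bern → Paris
Paris → Doha
Doha → Tokyo
Tokyo → Dubai
Dubai → Manila
Manila → Kyoto
Kyoto → Rabat
Rabat → Quito
Quito → Kigali
Kigali → Vilnius
Vilnius → Minsk
Minsk → Oslo
Oslo → Lima
Lima → Tunis
Tunis → Porto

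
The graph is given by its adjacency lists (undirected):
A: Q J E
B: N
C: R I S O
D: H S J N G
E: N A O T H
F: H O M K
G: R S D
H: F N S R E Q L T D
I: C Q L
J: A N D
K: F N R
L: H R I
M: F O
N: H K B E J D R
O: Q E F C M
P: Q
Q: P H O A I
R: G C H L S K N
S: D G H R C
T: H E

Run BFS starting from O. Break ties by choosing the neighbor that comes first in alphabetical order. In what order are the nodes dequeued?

Visit O; enqueue C, E, F, M, Q → queue [C, E, F, M, Q]
Visit C; enqueue I, R, S → queue [E, F, M, Q, I, R, S]
Visit E; enqueue A, H, N, T → queue [F, M, Q, I, R, S, A, H, N, T]
Visit F; enqueue K → queue [M, Q, I, R, S, A, H, N, T, K]
Visit M → queue [Q, I, R, S, A, H, N, T, K]
Visit Q; enqueue P → queue [I, R, S, A, H, N, T, K, P]
Visit I; enqueue L → queue [R, S, A, H, N, T, K, P, L]
Visit R; enqueue G → queue [S, A, H, N, T, K, P, L, G]
Visit S; enqueue D → queue [A, H, N, T, K, P, L, G, D]
Visit A; enqueue J → queue [H, N, T, K, P, L, G, D, J]
Visit H → queue [N, T, K, P, L, G, D, J]
Visit N; enqueue B → queue [T, K, P, L, G, D, J, B]
Visit T → queue [K, P, L, G, D, J, B]
Visit K → queue [P, L, G, D, J, B]
Visit P → queue [L, G, D, J, B]
Visit L → queue [G, D, J, B]
Visit G → queue [D, J, B]
Visit D → queue [J, B]
Visit J → queue [B]
Visit B → queue []

O, C, E, F, M, Q, I, R, S, A, H, N, T, K, P, L, G, D, J, B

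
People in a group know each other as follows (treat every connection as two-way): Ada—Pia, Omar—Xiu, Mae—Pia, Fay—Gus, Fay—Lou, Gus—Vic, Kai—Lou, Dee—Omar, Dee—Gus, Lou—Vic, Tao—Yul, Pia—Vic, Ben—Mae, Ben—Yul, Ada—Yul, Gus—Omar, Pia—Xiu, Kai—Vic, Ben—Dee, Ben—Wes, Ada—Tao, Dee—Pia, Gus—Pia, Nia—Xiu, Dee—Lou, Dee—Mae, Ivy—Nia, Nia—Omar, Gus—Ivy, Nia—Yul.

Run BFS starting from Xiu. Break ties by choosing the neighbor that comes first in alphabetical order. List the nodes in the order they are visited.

Xiu, Nia, Omar, Pia, Ivy, Yul, Dee, Gus, Ada, Mae, Vic, Ben, Tao, Lou, Fay, Kai, Wes

Visit Xiu; enqueue Nia, Omar, Pia → queue [Nia, Omar, Pia]
Visit Nia; enqueue Ivy, Yul → queue [Omar, Pia, Ivy, Yul]
Visit Omar; enqueue Dee, Gus → queue [Pia, Ivy, Yul, Dee, Gus]
Visit Pia; enqueue Ada, Mae, Vic → queue [Ivy, Yul, Dee, Gus, Ada, Mae, Vic]
Visit Ivy → queue [Yul, Dee, Gus, Ada, Mae, Vic]
Visit Yul; enqueue Ben, Tao → queue [Dee, Gus, Ada, Mae, Vic, Ben, Tao]
Visit Dee; enqueue Lou → queue [Gus, Ada, Mae, Vic, Ben, Tao, Lou]
Visit Gus; enqueue Fay → queue [Ada, Mae, Vic, Ben, Tao, Lou, Fay]
Visit Ada → queue [Mae, Vic, Ben, Tao, Lou, Fay]
Visit Mae → queue [Vic, Ben, Tao, Lou, Fay]
Visit Vic; enqueue Kai → queue [Ben, Tao, Lou, Fay, Kai]
Visit Ben; enqueue Wes → queue [Tao, Lou, Fay, Kai, Wes]
Visit Tao → queue [Lou, Fay, Kai, Wes]
Visit Lou → queue [Fay, Kai, Wes]
Visit Fay → queue [Kai, Wes]
Visit Kai → queue [Wes]
Visit Wes → queue []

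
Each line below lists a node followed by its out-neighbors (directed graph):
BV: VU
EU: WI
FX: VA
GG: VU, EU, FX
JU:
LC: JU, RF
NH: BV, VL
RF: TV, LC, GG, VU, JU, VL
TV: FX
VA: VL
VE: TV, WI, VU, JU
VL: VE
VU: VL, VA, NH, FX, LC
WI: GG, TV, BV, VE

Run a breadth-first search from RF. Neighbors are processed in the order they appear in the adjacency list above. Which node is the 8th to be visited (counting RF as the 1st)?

Visit RF; enqueue TV, LC, GG, VU, JU, VL → queue [TV, LC, GG, VU, JU, VL]
Visit TV; enqueue FX → queue [LC, GG, VU, JU, VL, FX]
Visit LC → queue [GG, VU, JU, VL, FX]
Visit GG; enqueue EU → queue [VU, JU, VL, FX, EU]
Visit VU; enqueue VA, NH → queue [JU, VL, FX, EU, VA, NH]
Visit JU → queue [VL, FX, EU, VA, NH]
Visit VL; enqueue VE → queue [FX, EU, VA, NH, VE]
Visit FX → queue [EU, VA, NH, VE]
Visit EU; enqueue WI → queue [VA, NH, VE, WI]
Visit VA → queue [NH, VE, WI]
Visit NH; enqueue BV → queue [VE, WI, BV]
Visit VE → queue [WI, BV]
Visit WI → queue [BV]
Visit BV → queue []

Visit order: RF, TV, LC, GG, VU, JU, VL, FX, EU, VA, NH, VE, WI, BV

FX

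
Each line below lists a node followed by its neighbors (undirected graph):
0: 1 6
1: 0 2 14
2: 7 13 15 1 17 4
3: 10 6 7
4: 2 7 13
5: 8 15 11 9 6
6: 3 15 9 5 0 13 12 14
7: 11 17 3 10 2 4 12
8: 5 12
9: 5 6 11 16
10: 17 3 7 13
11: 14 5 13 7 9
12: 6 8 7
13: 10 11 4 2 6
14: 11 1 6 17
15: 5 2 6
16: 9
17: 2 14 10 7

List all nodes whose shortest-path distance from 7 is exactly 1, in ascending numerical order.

2, 3, 4, 10, 11, 12, 17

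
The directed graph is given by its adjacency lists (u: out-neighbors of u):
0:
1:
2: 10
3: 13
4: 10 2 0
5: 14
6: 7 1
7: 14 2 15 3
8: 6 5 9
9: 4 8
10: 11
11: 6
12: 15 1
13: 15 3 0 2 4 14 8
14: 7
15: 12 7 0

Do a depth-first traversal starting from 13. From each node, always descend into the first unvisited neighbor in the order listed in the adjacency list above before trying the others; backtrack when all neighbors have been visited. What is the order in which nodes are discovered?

Visit 13
13 → 15
15 → 12
12 → 1
15 → 7
7 → 14
7 → 2
2 → 10
10 → 11
11 → 6
7 → 3
15 → 0
13 → 4
13 → 8
8 → 5
8 → 9

13, 15, 12, 1, 7, 14, 2, 10, 11, 6, 3, 0, 4, 8, 5, 9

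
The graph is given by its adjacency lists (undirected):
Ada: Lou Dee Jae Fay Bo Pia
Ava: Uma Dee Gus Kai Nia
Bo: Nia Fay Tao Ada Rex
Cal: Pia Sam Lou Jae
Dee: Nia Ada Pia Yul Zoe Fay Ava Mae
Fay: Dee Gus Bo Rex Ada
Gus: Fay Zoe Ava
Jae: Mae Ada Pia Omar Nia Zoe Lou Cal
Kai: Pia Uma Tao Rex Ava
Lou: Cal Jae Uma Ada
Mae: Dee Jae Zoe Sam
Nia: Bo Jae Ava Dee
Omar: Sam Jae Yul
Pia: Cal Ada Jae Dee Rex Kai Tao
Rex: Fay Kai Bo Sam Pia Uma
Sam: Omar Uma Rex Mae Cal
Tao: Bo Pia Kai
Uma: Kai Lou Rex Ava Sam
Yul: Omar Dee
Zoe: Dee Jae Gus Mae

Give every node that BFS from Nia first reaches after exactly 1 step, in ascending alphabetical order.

Level 0: Nia
Level 1: Ava, Bo, Dee, Jae
Level 2: Ada, Cal, Fay, Gus, Kai, Lou, Mae, Omar, Pia, Rex, Tao, Uma, Yul, Zoe
Level 3: Sam

Ava, Bo, Dee, Jae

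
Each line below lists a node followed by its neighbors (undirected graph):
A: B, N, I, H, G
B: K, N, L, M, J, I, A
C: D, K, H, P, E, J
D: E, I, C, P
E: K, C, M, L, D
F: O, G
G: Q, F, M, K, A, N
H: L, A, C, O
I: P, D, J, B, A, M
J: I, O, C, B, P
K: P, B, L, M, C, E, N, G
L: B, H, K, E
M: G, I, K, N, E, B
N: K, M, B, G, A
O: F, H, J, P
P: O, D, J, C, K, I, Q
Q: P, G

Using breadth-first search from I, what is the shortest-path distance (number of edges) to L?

2

Level 0: I
Level 1: A, B, D, J, M, P
Level 2: C, E, G, H, K, L, N, O, Q
Level 3: F
L first appears at level 2.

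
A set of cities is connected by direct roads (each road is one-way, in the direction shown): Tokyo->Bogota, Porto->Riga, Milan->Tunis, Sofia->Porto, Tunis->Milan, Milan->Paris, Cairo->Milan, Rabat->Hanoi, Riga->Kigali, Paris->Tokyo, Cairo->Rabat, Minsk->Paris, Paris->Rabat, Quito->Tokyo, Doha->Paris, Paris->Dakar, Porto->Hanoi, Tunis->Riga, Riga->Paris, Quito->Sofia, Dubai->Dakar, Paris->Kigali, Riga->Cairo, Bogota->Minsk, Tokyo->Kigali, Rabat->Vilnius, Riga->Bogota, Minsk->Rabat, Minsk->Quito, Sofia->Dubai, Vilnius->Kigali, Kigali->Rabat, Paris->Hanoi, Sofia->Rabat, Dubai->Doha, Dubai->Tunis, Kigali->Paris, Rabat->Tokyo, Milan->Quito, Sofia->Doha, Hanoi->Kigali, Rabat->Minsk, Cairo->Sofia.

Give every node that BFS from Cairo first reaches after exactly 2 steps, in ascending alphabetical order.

Level 0: Cairo
Level 1: Milan, Rabat, Sofia
Level 2: Doha, Dubai, Hanoi, Minsk, Paris, Porto, Quito, Tokyo, Tunis, Vilnius
Level 3: Bogota, Dakar, Kigali, Riga

Doha, Dubai, Hanoi, Minsk, Paris, Porto, Quito, Tokyo, Tunis, Vilnius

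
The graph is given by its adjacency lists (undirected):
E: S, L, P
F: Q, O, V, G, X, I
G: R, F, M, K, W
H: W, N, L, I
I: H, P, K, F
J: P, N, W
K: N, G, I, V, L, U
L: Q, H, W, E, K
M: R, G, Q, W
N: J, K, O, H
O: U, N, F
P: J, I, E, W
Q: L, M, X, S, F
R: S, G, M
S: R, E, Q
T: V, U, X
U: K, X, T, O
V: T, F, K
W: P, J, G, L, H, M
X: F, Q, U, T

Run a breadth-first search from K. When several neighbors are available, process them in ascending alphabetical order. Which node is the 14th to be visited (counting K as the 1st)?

E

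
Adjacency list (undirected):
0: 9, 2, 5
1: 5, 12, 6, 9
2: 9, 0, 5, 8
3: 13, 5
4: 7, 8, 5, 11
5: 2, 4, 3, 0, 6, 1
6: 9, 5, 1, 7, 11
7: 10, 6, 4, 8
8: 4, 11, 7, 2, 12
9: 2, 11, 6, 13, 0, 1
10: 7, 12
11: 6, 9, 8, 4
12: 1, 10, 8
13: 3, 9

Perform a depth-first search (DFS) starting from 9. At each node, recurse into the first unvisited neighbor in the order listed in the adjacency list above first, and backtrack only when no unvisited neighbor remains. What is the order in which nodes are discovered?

9 2 0 5 4 7 10 12 1 6 11 8 3 13

Visit 9
9 → 2
2 → 0
0 → 5
5 → 4
4 → 7
7 → 10
10 → 12
12 → 1
1 → 6
6 → 11
11 → 8
5 → 3
3 → 13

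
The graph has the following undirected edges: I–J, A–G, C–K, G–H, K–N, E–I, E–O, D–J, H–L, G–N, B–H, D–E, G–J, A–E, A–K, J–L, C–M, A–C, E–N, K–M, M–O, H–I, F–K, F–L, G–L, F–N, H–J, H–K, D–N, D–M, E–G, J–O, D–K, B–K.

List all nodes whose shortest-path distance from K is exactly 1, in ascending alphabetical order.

A, B, C, D, F, H, M, N

Level 0: K
Level 1: A, B, C, D, F, H, M, N
Level 2: E, G, I, J, L, O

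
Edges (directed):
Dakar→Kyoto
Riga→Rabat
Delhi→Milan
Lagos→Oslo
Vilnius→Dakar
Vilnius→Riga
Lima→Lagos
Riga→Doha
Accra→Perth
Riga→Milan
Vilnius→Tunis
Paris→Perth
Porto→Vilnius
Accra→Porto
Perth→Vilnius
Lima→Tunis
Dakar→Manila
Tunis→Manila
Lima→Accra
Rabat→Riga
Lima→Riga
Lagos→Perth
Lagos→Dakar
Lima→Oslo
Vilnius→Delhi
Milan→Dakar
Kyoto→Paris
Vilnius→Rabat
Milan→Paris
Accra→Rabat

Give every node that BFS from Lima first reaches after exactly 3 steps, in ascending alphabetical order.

Kyoto, Paris, Vilnius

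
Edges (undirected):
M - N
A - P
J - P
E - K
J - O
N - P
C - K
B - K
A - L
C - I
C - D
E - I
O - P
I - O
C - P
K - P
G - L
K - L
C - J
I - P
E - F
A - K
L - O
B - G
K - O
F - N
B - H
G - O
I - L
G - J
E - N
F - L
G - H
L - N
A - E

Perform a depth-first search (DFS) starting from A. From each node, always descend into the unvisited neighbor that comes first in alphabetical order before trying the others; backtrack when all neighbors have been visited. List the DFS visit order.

Visit A
A → E
E → F
F → L
L → G
G → B
B → H
B → K
K → C
C → D
C → I
I → O
O → J
J → P
P → N
N → M

A → E → F → L → G → B → H → K → C → D → I → O → J → P → N → M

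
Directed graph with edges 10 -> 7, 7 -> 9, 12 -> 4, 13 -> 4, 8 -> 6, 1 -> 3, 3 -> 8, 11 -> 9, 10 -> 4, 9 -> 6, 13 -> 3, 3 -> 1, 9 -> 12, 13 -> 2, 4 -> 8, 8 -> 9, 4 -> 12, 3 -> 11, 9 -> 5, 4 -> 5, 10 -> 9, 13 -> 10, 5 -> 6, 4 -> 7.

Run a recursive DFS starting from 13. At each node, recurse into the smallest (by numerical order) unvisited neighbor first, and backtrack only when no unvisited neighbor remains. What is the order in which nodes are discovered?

13 -> 2 -> 3 -> 1 -> 8 -> 6 -> 9 -> 5 -> 12 -> 4 -> 7 -> 11 -> 10

Visit 13
13 → 2
13 → 3
3 → 1
3 → 8
8 → 6
8 → 9
9 → 5
9 → 12
12 → 4
4 → 7
3 → 11
13 → 10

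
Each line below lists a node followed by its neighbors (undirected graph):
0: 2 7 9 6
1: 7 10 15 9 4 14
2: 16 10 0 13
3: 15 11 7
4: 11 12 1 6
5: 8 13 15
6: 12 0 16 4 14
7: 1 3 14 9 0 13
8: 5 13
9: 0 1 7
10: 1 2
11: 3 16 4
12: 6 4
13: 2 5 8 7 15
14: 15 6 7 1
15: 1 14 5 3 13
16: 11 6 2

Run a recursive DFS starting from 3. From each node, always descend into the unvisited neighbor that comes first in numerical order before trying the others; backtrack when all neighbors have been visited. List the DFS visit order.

3, 7, 0, 2, 10, 1, 4, 6, 12, 14, 15, 5, 8, 13, 16, 11, 9

Visit 3
3 → 7
7 → 0
0 → 2
2 → 10
10 → 1
1 → 4
4 → 6
6 → 12
6 → 14
14 → 15
15 → 5
5 → 8
8 → 13
6 → 16
16 → 11
1 → 9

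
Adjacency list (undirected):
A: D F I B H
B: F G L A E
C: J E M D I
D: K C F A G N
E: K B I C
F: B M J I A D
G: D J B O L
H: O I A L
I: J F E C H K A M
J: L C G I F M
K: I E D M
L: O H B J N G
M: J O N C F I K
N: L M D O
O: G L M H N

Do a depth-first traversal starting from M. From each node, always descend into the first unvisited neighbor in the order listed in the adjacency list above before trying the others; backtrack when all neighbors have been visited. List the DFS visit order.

Visit M
M → J
J → L
L → O
O → G
G → D
D → K
K → I
I → F
F → B
B → A
A → H
B → E
E → C
D → N

M → J → L → O → G → D → K → I → F → B → A → H → E → C → N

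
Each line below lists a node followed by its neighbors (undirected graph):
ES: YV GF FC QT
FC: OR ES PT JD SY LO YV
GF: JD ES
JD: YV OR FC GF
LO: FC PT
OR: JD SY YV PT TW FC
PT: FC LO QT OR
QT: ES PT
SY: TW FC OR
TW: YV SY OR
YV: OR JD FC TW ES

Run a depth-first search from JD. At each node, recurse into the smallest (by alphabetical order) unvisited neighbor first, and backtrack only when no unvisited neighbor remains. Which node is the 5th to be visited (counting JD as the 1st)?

QT

Visit JD
JD → FC
FC → ES
ES → GF
ES → QT
QT → PT
PT → LO
PT → OR
OR → SY
SY → TW
TW → YV

Visit order: JD, FC, ES, GF, QT, PT, LO, OR, SY, TW, YV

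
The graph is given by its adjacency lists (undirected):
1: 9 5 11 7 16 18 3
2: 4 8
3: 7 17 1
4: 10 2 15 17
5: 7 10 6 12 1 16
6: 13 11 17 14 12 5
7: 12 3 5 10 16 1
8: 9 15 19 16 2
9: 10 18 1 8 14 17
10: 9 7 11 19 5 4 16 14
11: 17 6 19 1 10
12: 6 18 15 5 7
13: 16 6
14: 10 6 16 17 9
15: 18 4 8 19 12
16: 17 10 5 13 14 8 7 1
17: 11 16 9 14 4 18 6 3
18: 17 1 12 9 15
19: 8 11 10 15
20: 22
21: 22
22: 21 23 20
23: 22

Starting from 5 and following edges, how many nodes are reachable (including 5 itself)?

19

BFS from 5 visits: 5, 7, 10, 6, 12, 1, 16, 3, 9, 11, 19, 4, 14, 13, 17, 18, 15, 8, 2
Reachable nodes: 19 of 23 total.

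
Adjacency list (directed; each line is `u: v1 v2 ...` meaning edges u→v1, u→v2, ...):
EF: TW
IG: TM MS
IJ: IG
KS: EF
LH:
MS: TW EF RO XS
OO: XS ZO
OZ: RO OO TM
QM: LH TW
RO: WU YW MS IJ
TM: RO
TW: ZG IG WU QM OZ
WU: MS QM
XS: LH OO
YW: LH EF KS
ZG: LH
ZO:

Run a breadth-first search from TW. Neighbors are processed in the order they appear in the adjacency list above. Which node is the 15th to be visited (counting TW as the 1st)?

Visit TW; enqueue ZG, IG, WU, QM, OZ → queue [ZG, IG, WU, QM, OZ]
Visit ZG; enqueue LH → queue [IG, WU, QM, OZ, LH]
Visit IG; enqueue TM, MS → queue [WU, QM, OZ, LH, TM, MS]
Visit WU → queue [QM, OZ, LH, TM, MS]
Visit QM → queue [OZ, LH, TM, MS]
Visit OZ; enqueue RO, OO → queue [LH, TM, MS, RO, OO]
Visit LH → queue [TM, MS, RO, OO]
Visit TM → queue [MS, RO, OO]
Visit MS; enqueue EF, XS → queue [RO, OO, EF, XS]
Visit RO; enqueue YW, IJ → queue [OO, EF, XS, YW, IJ]
Visit OO; enqueue ZO → queue [EF, XS, YW, IJ, ZO]
Visit EF → queue [XS, YW, IJ, ZO]
Visit XS → queue [YW, IJ, ZO]
Visit YW; enqueue KS → queue [IJ, ZO, KS]
Visit IJ → queue [ZO, KS]
Visit ZO → queue [KS]
Visit KS → queue []

Visit order: TW, ZG, IG, WU, QM, OZ, LH, TM, MS, RO, OO, EF, XS, YW, IJ, ZO, KS

IJ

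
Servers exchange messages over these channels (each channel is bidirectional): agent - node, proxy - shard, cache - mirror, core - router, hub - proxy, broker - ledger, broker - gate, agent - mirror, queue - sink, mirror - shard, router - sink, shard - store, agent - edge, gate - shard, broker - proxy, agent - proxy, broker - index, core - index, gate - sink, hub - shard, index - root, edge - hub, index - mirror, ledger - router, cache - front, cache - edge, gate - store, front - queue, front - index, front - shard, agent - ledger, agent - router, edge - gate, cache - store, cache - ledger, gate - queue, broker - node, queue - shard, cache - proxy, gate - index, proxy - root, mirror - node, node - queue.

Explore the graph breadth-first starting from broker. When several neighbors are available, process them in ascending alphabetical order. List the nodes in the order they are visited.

broker gate index ledger node proxy edge queue shard sink store core front mirror root agent cache router hub

Visit broker; enqueue gate, index, ledger, node, proxy → queue [gate, index, ledger, node, proxy]
Visit gate; enqueue edge, queue, shard, sink, store → queue [index, ledger, node, proxy, edge, queue, shard, sink, store]
Visit index; enqueue core, front, mirror, root → queue [ledger, node, proxy, edge, queue, shard, sink, store, core, front, mirror, root]
Visit ledger; enqueue agent, cache, router → queue [node, proxy, edge, queue, shard, sink, store, core, front, mirror, root, agent, cache, router]
Visit node → queue [proxy, edge, queue, shard, sink, store, core, front, mirror, root, agent, cache, router]
Visit proxy; enqueue hub → queue [edge, queue, shard, sink, store, core, front, mirror, root, agent, cache, router, hub]
Visit edge → queue [queue, shard, sink, store, core, front, mirror, root, agent, cache, router, hub]
Visit queue → queue [shard, sink, store, core, front, mirror, root, agent, cache, router, hub]
Visit shard → queue [sink, store, core, front, mirror, root, agent, cache, router, hub]
Visit sink → queue [store, core, front, mirror, root, agent, cache, router, hub]
Visit store → queue [core, front, mirror, root, agent, cache, router, hub]
Visit core → queue [front, mirror, root, agent, cache, router, hub]
Visit front → queue [mirror, root, agent, cache, router, hub]
Visit mirror → queue [root, agent, cache, router, hub]
Visit root → queue [agent, cache, router, hub]
Visit agent → queue [cache, router, hub]
Visit cache → queue [router, hub]
Visit router → queue [hub]
Visit hub → queue []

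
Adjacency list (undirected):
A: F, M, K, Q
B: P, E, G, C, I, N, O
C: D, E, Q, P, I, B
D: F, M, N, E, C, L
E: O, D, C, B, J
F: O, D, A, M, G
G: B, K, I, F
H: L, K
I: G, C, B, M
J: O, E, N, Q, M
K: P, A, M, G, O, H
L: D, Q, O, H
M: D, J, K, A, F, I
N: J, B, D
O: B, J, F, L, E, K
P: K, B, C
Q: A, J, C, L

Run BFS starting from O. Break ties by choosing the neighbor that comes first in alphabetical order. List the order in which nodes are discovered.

Visit O; enqueue B, E, F, J, K, L → queue [B, E, F, J, K, L]
Visit B; enqueue C, G, I, N, P → queue [E, F, J, K, L, C, G, I, N, P]
Visit E; enqueue D → queue [F, J, K, L, C, G, I, N, P, D]
Visit F; enqueue A, M → queue [J, K, L, C, G, I, N, P, D, A, M]
Visit J; enqueue Q → queue [K, L, C, G, I, N, P, D, A, M, Q]
Visit K; enqueue H → queue [L, C, G, I, N, P, D, A, M, Q, H]
Visit L → queue [C, G, I, N, P, D, A, M, Q, H]
Visit C → queue [G, I, N, P, D, A, M, Q, H]
Visit G → queue [I, N, P, D, A, M, Q, H]
Visit I → queue [N, P, D, A, M, Q, H]
Visit N → queue [P, D, A, M, Q, H]
Visit P → queue [D, A, M, Q, H]
Visit D → queue [A, M, Q, H]
Visit A → queue [M, Q, H]
Visit M → queue [Q, H]
Visit Q → queue [H]
Visit H → queue []

O, B, E, F, J, K, L, C, G, I, N, P, D, A, M, Q, H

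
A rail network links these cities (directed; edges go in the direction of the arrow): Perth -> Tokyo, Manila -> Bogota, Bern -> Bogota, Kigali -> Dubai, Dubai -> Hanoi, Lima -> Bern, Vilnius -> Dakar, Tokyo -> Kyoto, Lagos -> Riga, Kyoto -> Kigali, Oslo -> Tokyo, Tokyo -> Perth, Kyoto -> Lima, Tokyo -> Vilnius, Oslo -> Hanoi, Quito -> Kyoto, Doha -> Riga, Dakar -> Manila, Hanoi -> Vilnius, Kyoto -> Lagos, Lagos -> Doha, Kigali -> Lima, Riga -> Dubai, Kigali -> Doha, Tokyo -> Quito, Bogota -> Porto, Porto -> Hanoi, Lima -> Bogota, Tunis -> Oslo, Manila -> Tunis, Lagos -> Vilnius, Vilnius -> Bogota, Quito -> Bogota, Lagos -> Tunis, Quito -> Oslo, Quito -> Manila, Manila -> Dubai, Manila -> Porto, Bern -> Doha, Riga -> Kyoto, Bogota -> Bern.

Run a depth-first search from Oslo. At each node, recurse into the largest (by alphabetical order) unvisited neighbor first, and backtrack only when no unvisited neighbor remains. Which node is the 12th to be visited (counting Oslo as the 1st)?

Doha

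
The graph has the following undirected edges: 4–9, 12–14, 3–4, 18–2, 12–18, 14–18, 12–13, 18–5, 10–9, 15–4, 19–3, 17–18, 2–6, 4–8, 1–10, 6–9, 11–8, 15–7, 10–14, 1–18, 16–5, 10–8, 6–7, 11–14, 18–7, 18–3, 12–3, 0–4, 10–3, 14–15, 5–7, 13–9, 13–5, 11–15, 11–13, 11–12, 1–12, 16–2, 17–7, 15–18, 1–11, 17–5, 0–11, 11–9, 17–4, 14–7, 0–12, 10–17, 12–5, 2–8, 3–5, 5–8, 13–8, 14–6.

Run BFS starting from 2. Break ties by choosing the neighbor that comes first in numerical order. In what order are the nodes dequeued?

2 6 8 16 18 7 9 14 4 5 10 11 13 1 3 12 15 17 0 19

Visit 2; enqueue 6, 8, 16, 18 → queue [6, 8, 16, 18]
Visit 6; enqueue 7, 9, 14 → queue [8, 16, 18, 7, 9, 14]
Visit 8; enqueue 4, 5, 10, 11, 13 → queue [16, 18, 7, 9, 14, 4, 5, 10, 11, 13]
Visit 16 → queue [18, 7, 9, 14, 4, 5, 10, 11, 13]
Visit 18; enqueue 1, 3, 12, 15, 17 → queue [7, 9, 14, 4, 5, 10, 11, 13, 1, 3, 12, 15, 17]
Visit 7 → queue [9, 14, 4, 5, 10, 11, 13, 1, 3, 12, 15, 17]
Visit 9 → queue [14, 4, 5, 10, 11, 13, 1, 3, 12, 15, 17]
Visit 14 → queue [4, 5, 10, 11, 13, 1, 3, 12, 15, 17]
Visit 4; enqueue 0 → queue [5, 10, 11, 13, 1, 3, 12, 15, 17, 0]
Visit 5 → queue [10, 11, 13, 1, 3, 12, 15, 17, 0]
Visit 10 → queue [11, 13, 1, 3, 12, 15, 17, 0]
Visit 11 → queue [13, 1, 3, 12, 15, 17, 0]
Visit 13 → queue [1, 3, 12, 15, 17, 0]
Visit 1 → queue [3, 12, 15, 17, 0]
Visit 3; enqueue 19 → queue [12, 15, 17, 0, 19]
Visit 12 → queue [15, 17, 0, 19]
Visit 15 → queue [17, 0, 19]
Visit 17 → queue [0, 19]
Visit 0 → queue [19]
Visit 19 → queue []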